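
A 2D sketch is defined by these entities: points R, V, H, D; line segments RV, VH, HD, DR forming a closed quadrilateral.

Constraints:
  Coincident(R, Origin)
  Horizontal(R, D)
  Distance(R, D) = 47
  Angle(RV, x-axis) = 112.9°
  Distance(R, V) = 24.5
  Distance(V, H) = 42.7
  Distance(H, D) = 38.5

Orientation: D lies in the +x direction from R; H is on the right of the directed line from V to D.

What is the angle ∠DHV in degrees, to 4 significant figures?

96.99°

Checks: R.y = 0.00, D.y = 0.00 ✓; |VH| = 42.70 ✓; |HD| = 38.50 ✓.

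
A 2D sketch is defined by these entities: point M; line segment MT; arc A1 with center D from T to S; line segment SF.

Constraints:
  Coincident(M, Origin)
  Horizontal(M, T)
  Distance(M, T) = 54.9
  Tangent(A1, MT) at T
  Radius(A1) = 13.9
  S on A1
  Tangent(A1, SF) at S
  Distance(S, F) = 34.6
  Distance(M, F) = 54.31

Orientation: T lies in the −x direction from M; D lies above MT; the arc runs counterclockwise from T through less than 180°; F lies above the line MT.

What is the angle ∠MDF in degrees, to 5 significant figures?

67.032°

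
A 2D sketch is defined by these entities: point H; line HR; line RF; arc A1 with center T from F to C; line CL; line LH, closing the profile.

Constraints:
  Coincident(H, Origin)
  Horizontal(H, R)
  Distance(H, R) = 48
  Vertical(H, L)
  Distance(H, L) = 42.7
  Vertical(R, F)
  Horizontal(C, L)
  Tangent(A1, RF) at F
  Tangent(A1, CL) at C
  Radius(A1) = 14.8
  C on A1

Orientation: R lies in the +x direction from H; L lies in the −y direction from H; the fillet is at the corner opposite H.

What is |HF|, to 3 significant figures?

55.5

The virtual corner opposite H is at (48.0, -42.7). The tangent condition forces TF to be normal to RF and tangency of A1 to CL means the radius TC is perpendicular to CL, with radius 14.8, so the center T sits 14.8 in from both sides at T = (33.2, -27.9). That places the tangent points at F = (48.0, -27.9) on RF and C = (33.2, -42.7) on CL. Then |HF| = |F − H| = 55.5.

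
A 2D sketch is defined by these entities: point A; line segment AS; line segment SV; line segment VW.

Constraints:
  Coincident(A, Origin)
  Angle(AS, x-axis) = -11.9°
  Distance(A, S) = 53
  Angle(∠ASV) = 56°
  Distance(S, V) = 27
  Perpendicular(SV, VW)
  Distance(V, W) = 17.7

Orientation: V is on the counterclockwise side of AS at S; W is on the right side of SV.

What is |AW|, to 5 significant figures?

61.695

A is at the origin; AS runs at -11.9° with length 53.0, so S = 53.0·(cos -11.9°, sin -11.9°) = (51.861, -10.929). ∠ASV = 56.0°, so SV runs at -11.9° + (180° − 56.0°) = 112.10° from the x-axis; with |SV| = 27.0, V = S + 27.0·(cos 112.10°, sin 112.10°) = (41.703, 14.087). The perpendicularity gives VW at right angles to SV; with |VW| = 17.7 on the right of SV, W = V + 17.7·(0.92653, 0.37622) = (58.102, 20.747). Then |AW| = |W − A| = 61.695.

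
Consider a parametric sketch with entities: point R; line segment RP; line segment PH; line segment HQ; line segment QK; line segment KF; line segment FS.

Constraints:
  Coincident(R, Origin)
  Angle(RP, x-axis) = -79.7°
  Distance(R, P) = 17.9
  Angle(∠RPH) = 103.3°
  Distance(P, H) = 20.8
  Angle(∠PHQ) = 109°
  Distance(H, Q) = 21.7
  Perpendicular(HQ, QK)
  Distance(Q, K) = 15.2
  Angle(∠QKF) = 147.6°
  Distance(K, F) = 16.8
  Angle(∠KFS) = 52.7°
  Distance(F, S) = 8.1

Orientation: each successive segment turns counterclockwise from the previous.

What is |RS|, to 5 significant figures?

7.5994

R is at the origin; RP runs at -79.7° with length 17.9, so P = (3.2006, -17.612). ∠RPH = 103.3° gives PH at -3.0000° from the x-axis; with |PH| = 20.8, H = (23.972, -18.700). ∠PHQ = 109.0° gives HQ at 68.000° from the x-axis; with |HQ| = 21.7, Q = (32.101, 1.4198). HQ is perpendicular to QK, so QK runs at 158.00°; with |QK| = 15.2, K = (18.008, 7.1138). ∠QKF = 147.6° gives KF at -169.60° from the x-axis; with |KF| = 16.8, F = (1.4838, 4.0811). ∠KFS = 52.7° gives FS at -42.300° from the x-axis; with |FS| = 8.1, S = (7.4748, -1.3703). Then |RS| = |S − R| = 7.5994.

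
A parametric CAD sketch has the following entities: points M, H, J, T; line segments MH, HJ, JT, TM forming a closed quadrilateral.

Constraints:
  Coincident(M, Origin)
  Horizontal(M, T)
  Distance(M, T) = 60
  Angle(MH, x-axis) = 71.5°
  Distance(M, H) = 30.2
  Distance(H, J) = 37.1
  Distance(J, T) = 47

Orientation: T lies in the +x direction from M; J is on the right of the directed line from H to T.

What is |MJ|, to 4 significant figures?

16.00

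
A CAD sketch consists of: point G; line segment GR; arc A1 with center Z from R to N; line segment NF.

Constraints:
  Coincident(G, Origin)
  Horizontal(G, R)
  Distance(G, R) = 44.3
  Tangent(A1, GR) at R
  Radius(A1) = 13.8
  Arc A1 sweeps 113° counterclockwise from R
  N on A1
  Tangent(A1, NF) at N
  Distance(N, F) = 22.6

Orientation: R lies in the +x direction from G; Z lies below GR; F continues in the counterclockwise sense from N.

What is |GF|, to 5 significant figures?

56.869

On A1, R sits at bearing 90° from Z; a 113° counterclockwise sweep puts N at bearing 203°, so N = Z + 13.8·(cos 203°, sin 203°) = (31.597, -19.192). The tangent condition forces ZN to be normal to NF, so NF runs along (−sin 203°, cos 203°); with |NF| = 22.6, F = (40.428, -39.995). Then |GF| = |F − G| = 56.869.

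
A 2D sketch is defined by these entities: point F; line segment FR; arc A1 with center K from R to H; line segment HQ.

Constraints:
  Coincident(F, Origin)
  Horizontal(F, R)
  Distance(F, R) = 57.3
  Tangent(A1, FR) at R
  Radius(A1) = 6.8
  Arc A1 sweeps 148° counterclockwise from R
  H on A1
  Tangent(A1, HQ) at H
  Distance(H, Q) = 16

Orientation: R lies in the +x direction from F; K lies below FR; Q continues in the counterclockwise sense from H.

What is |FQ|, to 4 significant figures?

70.48

On A1, R sits at bearing 90° from K; a 148° counterclockwise sweep puts H at bearing 238°, so H = K + 6.8·(cos 238°, sin 238°) = (53.70, -12.57). Tangency of A1 to HQ means the radius KH is perpendicular to HQ, so HQ runs along (−sin 238°, cos 238°); with |HQ| = 16.0, Q = (67.27, -21.05). Then |FQ| = |Q − F| = 70.48.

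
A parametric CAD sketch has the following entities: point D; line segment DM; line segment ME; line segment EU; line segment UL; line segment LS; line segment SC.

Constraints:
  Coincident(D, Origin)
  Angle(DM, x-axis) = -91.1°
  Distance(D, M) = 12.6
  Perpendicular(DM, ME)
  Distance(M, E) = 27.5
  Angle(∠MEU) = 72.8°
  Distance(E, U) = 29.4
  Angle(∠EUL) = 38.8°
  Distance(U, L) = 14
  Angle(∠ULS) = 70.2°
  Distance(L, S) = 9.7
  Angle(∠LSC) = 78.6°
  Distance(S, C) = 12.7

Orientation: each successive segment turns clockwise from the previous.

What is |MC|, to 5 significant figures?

34.572

D is at the origin; DM runs at -91.1° with length 12.6, so M = (-0.24189, -12.598). DM ⟂ ME, so ME runs at 178.90°; with |ME| = 27.5, E = (-27.737, -12.070). ∠MEU = 72.8° gives EU at 71.700° from the x-axis; with |EU| = 29.4, U = (-18.505, 15.843). ∠EUL = 38.8° gives UL at -69.500° from the x-axis; with |UL| = 14.0, L = (-13.603, 2.7300). ∠ULS = 70.2° gives LS at -179.30° from the x-axis; with |LS| = 9.7, S = (-23.302, 2.6114). ∠LSC = 78.6° gives SC at 79.300° from the x-axis; with |SC| = 12.7, C = (-20.944, 15.091). Then |MC| = |C − M| = 34.572.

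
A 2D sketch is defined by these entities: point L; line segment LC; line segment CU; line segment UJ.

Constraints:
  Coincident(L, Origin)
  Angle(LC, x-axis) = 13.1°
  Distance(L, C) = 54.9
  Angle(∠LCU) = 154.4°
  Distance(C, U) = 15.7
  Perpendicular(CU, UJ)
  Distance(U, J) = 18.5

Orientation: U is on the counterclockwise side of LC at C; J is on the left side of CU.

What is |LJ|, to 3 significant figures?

65.4

∠LCU = 154.4°, so CU runs at 13.1° + (180° − 154.4°) = 38.7° from the x-axis; with |CU| = 15.7, U = C + 15.7·(cos 38.7°, sin 38.7°) = (65.7, 22.3). The perpendicularity gives UJ at right angles to CU; with |UJ| = 18.5 on the left of CU, J = U + 18.5·(-0.625, 0.780) = (54.2, 36.7). Then |LJ| = |J − L| = 65.4.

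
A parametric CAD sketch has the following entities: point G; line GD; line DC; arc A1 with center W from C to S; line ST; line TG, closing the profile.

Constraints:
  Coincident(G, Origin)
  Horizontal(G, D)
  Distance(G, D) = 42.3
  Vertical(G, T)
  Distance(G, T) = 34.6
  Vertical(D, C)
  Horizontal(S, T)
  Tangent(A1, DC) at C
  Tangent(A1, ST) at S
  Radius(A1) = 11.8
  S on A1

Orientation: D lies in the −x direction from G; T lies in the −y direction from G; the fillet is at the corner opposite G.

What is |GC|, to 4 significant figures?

48.05

G is at the origin; GD is horizontal with |GD| = 42.3 and D on the −x side, so D = (-42.30, 0.000). G and T share the same x with |GT| = 34.6 and T on the −y side, so T = (0.000, -34.60). The virtual corner opposite G is at (-42.30, -34.60). Since A1 is tangent to DC there, WC ⟂ DC and tangency of A1 to ST means the radius WS is perpendicular to ST, with radius 11.8, so the center W sits 11.8 in from both sides at W = (-30.50, -22.80). That places the tangent points at C = (-42.30, -22.80) on DC and S = (-30.50, -34.60) on ST. Then |GC| = |C − G| = 48.05.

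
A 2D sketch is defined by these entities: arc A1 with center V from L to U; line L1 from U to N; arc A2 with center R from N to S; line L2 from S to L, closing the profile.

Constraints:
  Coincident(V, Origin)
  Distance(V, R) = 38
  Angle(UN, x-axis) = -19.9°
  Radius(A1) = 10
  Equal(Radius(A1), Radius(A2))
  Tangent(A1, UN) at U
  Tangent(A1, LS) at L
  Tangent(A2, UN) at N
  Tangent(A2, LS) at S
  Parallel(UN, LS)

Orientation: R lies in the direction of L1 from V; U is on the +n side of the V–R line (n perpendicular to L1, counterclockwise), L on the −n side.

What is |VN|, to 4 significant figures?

39.29

The slot axis is L1's direction at -19.9°, so u = (cos -19.9°, sin -19.9°) = (0.9403, -0.3404) and n = (−sin -19.9°, cos -19.9°) = (0.3404, 0.9403). V is at the origin and R lies 38.0 along u from V, so R = 38.0·u = (35.73, -12.93). Tangency of A1 to both parallel lines with radius 10.0 puts U and L at V ± 10.0·n: U = (3.404, 9.403), L = (-3.404, -9.403). Equal radii place N and S the same way about R: N = R + 10.0·n = (39.13, -3.532), S = R − 10.0·n = (32.33, -22.34). Then |VN| = |N − V| = 39.29.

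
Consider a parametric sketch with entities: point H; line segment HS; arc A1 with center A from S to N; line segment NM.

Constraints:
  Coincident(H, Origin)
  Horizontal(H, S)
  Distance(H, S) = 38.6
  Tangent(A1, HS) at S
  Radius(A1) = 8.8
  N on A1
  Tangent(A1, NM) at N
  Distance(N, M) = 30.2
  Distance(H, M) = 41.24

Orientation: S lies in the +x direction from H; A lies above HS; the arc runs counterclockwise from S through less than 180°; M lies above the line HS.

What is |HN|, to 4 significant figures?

46.97

Checks: |AN| = 8.800 ✓; ∠(AN, NM) = 90.00° ✓; |NM| = 30.20 ✓; |HM| = 41.24 ✓.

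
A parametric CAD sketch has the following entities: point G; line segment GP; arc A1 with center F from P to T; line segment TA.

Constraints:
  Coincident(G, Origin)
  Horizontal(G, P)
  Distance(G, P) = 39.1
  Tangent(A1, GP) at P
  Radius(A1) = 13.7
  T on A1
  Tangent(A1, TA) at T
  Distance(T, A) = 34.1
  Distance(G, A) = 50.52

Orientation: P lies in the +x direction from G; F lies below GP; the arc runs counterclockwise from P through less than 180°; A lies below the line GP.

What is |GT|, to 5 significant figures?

28.186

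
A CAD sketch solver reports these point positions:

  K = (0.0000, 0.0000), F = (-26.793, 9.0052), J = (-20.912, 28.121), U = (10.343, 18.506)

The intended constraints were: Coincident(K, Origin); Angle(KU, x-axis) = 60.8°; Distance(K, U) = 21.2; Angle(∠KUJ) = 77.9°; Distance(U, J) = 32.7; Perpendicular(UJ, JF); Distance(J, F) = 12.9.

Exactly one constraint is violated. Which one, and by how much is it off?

Distance(J, F) = 12.9 — off by 7.10.

K = (0.00, 0.00) ✓; KU at 60.80° ✓; |KU| = 21.20 ✓; ∠KUJ = 77.90° ✓; |UJ| = 32.70 ✓; ∠(UJ, JF) = 90.00° ✓; |JF| = 20.00 ✗.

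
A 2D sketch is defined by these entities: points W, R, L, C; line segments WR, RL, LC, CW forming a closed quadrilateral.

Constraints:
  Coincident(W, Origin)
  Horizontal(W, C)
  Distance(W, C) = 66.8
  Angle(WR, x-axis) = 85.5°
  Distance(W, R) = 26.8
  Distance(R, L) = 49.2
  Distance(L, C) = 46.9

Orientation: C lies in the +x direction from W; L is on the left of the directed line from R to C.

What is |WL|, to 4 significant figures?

64.91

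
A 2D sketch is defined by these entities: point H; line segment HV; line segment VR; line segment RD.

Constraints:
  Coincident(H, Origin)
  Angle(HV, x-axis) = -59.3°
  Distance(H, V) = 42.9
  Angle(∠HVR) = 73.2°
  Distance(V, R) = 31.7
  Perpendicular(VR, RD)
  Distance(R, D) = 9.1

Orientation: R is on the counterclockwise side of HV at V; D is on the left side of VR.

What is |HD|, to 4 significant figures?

37.34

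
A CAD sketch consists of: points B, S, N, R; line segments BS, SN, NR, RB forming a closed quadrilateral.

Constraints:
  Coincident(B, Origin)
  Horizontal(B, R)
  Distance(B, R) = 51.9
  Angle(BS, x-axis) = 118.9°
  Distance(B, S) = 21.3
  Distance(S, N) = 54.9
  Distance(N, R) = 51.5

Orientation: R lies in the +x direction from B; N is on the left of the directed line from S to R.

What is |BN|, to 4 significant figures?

60.41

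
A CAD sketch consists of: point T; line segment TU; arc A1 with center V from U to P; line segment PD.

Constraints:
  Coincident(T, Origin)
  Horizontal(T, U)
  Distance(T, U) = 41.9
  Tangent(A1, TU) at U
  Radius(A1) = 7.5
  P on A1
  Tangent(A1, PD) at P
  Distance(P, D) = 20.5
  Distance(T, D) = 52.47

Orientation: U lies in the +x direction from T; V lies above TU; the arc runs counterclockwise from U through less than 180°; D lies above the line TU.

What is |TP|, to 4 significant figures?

50.04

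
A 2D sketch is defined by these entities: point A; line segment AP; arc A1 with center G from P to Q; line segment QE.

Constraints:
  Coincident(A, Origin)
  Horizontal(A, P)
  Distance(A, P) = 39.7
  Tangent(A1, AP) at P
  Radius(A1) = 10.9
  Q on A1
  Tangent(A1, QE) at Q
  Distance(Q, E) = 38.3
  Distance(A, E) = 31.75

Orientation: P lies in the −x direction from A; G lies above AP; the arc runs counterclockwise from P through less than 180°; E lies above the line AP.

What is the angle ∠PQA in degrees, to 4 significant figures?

150.5°

A is at the origin; A and P share the same y with |AP| = 39.7 and P on the −x side, so P = (-39.70, 0.000). Tangency of A1 to AP means the radius GP is perpendicular to AP, so G = P + (0, 10.9) = (-39.70, 10.90). Since GQ ⟂ QE (tangency), |GE| = √(10.9² + 38.3²) = 39.82 regardless of where Q sits on A1. So E lies on both circle(A, 31.75) and circle(G, 39.82); the above-AP intersection is E = (-5.485, 31.27). Q is the foot of the tangent from E: Q = (-31.77, 3.419).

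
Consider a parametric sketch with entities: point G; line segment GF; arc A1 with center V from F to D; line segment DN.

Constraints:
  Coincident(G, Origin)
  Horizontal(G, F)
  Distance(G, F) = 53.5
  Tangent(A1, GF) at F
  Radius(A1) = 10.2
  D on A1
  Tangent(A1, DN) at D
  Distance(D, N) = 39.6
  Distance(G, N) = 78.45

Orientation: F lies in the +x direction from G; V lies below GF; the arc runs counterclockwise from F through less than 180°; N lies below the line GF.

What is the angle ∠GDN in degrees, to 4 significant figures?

131.5°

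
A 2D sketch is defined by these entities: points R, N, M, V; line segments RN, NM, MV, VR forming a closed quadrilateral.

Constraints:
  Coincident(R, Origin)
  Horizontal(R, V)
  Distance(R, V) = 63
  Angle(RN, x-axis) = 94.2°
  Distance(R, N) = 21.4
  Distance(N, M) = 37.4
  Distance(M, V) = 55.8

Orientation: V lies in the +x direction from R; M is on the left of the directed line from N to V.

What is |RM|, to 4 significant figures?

52.15

Checks: |NM| = 37.40 ✓; |MV| = 55.80 ✓.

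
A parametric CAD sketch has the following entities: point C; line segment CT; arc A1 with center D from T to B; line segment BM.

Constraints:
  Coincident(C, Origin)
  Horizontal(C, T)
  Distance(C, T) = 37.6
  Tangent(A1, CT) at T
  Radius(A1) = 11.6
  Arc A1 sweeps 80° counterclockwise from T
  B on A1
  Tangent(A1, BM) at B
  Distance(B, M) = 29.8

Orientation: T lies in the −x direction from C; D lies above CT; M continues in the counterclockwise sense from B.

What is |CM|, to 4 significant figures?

44.24

C is at the origin; CT is horizontal with |CT| = 37.6 and T on the −x side, so T = (-37.60, 0.000). A1 meets CT tangentially, so DT is at right angles to CT, so D = T + (0, 11.6) = (-37.60, 11.60). On A1, T sits at bearing -90° from D; an 80° counterclockwise sweep puts B at bearing -10°, so B = D + 11.6·(cos -10°, sin -10°) = (-26.18, 9.586). Tangency of A1 to BM means the radius DB is perpendicular to BM, so BM runs along (−sin -10°, cos -10°); with |BM| = 29.8, M = (-21.00, 38.93). Then |CM| = |M − C| = 44.24.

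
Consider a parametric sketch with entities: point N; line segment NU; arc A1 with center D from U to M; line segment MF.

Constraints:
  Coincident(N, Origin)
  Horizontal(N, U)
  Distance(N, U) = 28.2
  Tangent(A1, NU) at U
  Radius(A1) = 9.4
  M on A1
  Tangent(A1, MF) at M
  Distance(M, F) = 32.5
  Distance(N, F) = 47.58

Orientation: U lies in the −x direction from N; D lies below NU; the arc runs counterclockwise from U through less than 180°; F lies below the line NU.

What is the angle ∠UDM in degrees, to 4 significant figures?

117.8°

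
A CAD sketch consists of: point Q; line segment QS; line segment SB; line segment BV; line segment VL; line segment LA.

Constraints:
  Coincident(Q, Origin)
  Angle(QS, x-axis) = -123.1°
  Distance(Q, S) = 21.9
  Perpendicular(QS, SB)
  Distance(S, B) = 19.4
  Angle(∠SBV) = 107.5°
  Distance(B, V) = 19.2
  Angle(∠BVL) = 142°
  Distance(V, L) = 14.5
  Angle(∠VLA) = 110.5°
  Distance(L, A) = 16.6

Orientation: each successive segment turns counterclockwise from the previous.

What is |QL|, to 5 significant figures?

22.443

∠SBV = 107.5° gives BV at 39.400° from the x-axis; with |BV| = 19.2, V = (19.129, -16.754). ∠BVL = 142.0° gives VL at 77.400° from the x-axis; with |VL| = 14.5, L = (22.292, -2.6028). Then |QL| = |L − Q| = 22.443.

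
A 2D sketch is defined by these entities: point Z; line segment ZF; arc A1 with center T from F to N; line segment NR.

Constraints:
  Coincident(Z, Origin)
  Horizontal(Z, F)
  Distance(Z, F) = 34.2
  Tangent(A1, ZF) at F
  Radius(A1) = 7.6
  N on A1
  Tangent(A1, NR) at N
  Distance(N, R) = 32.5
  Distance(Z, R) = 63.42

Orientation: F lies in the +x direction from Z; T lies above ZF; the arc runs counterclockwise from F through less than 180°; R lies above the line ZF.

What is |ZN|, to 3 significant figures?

41.6

Z is at the origin; ZF is horizontal with |ZF| = 34.2 and F on the +x side, so F = (34.2, 0.00). The tangent condition forces TF to be normal to ZF, so T = F + (0, 7.6) = (34.2, 7.60). Since TN ⟂ NR (tangency), |TR| = √(7.6² + 32.5²) = 33.4 regardless of where N sits on A1. So R lies on both circle(Z, 63.42) and circle(T, 33.4); the above-ZF intersection is R = (52.6, 35.5). N is the foot of the tangent from R: N = (41.3, 4.97).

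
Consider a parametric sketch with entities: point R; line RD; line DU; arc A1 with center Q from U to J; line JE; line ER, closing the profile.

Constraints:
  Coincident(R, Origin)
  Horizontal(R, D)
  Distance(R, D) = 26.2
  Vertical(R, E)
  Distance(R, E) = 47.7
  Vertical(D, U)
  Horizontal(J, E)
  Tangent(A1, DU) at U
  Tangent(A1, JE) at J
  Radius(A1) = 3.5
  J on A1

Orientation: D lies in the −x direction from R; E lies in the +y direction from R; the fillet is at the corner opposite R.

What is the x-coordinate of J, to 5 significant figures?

-22.700

R is at the origin; RD is horizontal with |RD| = 26.2 and D on the −x side, so D = (-26.200, 0.0000). R and E share the same x with |RE| = 47.7 and E on the +y side, so E = (0.0000, 47.700). The virtual corner opposite R is at (-26.200, 47.700). A1 meets DU tangentially, so QU is at right angles to DU and A1 meets JE tangentially, so QJ is at right angles to JE, with radius 3.5, so the center Q sits 3.5 in from both sides at Q = (-22.700, 44.200). That places the tangent points at U = (-26.200, 44.200) on DU and J = (-22.700, 47.700) on JE. So J.x = -22.700.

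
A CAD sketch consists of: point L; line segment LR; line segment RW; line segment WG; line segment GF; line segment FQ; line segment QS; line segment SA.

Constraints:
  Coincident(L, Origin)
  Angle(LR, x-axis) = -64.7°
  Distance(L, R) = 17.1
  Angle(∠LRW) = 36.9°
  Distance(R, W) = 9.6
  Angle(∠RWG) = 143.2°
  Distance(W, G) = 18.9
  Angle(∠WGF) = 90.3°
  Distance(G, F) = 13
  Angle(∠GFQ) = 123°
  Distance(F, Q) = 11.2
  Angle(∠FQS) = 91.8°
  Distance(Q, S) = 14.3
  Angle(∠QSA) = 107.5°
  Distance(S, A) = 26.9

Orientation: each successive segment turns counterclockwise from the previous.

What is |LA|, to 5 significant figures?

21.382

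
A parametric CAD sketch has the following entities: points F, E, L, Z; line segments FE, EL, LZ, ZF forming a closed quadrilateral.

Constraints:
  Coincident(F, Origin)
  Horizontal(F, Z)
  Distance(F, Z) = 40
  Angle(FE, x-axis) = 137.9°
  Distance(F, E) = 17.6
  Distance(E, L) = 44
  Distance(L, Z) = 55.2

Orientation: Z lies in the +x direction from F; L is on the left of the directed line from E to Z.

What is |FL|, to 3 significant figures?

49.3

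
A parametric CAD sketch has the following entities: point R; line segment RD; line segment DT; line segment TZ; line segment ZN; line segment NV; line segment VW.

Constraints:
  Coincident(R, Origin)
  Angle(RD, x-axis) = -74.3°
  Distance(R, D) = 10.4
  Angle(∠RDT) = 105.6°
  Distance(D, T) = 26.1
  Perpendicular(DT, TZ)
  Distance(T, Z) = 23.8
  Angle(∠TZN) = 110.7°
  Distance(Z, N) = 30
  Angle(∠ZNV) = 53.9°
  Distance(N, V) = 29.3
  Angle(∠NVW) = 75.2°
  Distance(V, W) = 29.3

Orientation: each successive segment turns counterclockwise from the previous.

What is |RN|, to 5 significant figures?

24.402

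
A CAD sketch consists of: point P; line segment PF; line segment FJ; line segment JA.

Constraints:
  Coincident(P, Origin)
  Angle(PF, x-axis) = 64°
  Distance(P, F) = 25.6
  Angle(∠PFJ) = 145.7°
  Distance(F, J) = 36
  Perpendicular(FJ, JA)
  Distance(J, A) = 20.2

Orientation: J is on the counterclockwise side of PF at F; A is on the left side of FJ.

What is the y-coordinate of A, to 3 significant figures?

55.7

P is at the origin; PF runs at 64.0° with length 25.6, so F = 25.6·(cos 64.0°, sin 64.0°) = (11.2, 23.0). ∠PFJ = 145.7°, so FJ runs at 64.0° + (180° − 145.7°) = 98.3° from the x-axis; with |FJ| = 36.0, J = F + 36.0·(cos 98.3°, sin 98.3°) = (6.03, 58.6). The perpendicularity gives JA at right angles to FJ; with |JA| = 20.2 on the left of FJ, A = J + 20.2·(-0.990, -0.144) = (-14.0, 55.7). So A.y = 55.7.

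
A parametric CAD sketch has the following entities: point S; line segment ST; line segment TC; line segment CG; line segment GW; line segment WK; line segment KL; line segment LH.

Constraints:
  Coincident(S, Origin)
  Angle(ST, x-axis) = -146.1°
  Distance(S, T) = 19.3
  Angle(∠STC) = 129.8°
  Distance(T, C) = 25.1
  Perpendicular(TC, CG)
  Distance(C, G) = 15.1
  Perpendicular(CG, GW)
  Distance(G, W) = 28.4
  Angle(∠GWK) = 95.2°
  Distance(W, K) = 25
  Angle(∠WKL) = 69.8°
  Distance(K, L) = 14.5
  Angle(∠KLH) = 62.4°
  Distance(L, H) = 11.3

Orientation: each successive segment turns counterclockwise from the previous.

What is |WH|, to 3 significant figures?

13.5

S is at the origin; ST runs at -146.1° with length 19.3, so T = (-16.0, -10.8). ∠STC = 129.8° gives TC at -95.9° from the x-axis; with |TC| = 25.1, C = (-18.6, -35.7). TC ⟂ CG, so CG runs at -5.90°; with |CG| = 15.1, G = (-3.58, -37.3). CG ⟂ GW, so GW runs at 84.1°; with |GW| = 28.4, W = (-0.660, -9.03). ∠GWK = 95.2° gives WK at 169° from the x-axis; with |WK| = 25.0, K = (-25.2, -4.22). ∠WKL = 69.8° gives KL at -80.9° from the x-axis; with |KL| = 14.5, L = (-22.9, -18.5). ∠KLH = 62.4° gives LH at 36.7° from the x-axis; with |LH| = 11.3, H = (-13.8, -11.8). Then |WH| = |H − W| = 13.5.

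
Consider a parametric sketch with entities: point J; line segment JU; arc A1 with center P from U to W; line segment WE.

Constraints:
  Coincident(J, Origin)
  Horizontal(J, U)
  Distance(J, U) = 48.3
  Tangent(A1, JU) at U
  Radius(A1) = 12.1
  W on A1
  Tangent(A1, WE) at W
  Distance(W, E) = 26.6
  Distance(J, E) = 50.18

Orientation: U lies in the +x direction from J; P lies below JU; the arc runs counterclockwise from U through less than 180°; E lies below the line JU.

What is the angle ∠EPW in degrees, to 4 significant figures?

65.54°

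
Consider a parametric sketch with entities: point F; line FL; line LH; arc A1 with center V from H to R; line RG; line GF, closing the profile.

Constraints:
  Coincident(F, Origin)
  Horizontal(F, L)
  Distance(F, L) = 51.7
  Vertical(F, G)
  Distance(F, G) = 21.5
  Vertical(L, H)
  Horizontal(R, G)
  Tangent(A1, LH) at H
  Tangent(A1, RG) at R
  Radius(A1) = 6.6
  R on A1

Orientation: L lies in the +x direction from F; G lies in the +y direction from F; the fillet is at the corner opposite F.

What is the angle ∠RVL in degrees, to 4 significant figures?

156.1°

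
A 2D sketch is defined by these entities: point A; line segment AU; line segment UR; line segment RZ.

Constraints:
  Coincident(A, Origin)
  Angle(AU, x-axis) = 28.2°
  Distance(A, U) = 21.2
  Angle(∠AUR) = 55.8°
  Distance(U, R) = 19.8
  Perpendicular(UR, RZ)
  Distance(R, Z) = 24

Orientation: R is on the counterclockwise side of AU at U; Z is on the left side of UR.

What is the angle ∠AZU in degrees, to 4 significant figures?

11.12°

A is at the origin; AU runs at 28.2° with length 21.2, so U = 21.2·(cos 28.2°, sin 28.2°) = (18.68, 10.02). ∠AUR = 55.8°, so UR runs at 28.2° + (180° − 55.8°) = 152.4° from the x-axis; with |UR| = 19.8, R = U + 19.8·(cos 152.4°, sin 152.4°) = (1.137, 19.19). The perpendicularity gives RZ at right angles to UR; with |RZ| = 24.0 on the left of UR, Z = R + 24.0·(-0.4633, -0.8862) = (-9.982, -2.078). Then cos ∠AZU = ZA·ZU / (|ZA||ZU|), giving 11.12°.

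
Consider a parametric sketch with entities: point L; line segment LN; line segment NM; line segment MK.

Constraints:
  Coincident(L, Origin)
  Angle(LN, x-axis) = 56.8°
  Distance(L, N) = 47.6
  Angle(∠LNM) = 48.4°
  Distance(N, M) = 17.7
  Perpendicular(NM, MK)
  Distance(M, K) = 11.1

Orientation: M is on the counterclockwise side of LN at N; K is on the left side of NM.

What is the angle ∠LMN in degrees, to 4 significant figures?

111.3°

L is at the origin; LN runs at 56.8° with length 47.6, so N = 47.6·(cos 56.8°, sin 56.8°) = (26.06, 39.83). ∠LNM = 48.4°, so NM runs at 56.8° + (180° − 48.4°) = 188.4° from the x-axis; with |NM| = 17.7, M = N + 17.7·(cos 188.4°, sin 188.4°) = (8.554, 37.24). Then cos ∠LMN = ML·MN / (|ML||MN|), giving 111.3°.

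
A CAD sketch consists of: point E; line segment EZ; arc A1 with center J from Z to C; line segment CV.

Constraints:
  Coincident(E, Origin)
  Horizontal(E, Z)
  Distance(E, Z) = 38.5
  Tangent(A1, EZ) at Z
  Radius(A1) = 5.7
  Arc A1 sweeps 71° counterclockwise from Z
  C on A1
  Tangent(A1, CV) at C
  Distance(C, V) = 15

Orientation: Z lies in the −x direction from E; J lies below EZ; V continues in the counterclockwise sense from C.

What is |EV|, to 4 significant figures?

52.00

E is at the origin; EZ is horizontal with |EZ| = 38.5 and Z on the −x side, so Z = (-38.50, 0.000). Since A1 is tangent to EZ there, JZ ⟂ EZ, so J = Z + (0, -5.7) = (-38.50, -5.700). On A1, Z sits at bearing 90° from J; a 71° counterclockwise sweep puts C at bearing 161°, so C = J + 5.7·(cos 161°, sin 161°) = (-43.89, -3.844). Tangency of A1 to CV means the radius JC is perpendicular to CV, so CV runs along (−sin 161°, cos 161°); with |CV| = 15.0, V = (-48.77, -18.03). Then |EV| = |V − E| = 52.00.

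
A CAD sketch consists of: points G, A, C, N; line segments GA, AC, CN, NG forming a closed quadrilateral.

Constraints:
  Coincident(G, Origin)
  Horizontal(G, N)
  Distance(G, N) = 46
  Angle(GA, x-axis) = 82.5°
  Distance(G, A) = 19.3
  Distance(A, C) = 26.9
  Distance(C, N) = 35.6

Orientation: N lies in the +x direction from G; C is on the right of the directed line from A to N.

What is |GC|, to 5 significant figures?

12.709

Checks: G = (0.00, 0.00) ✓; |AC| = 26.90 ✓; |CN| = 35.60 ✓.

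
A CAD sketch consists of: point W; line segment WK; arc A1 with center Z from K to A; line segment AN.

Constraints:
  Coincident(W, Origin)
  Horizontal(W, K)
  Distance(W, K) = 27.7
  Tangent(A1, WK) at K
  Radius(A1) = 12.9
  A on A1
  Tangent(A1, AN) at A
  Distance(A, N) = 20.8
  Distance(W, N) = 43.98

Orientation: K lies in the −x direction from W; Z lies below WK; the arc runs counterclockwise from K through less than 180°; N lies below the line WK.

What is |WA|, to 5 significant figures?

43.093

W is at the origin; WK is horizontal with |WK| = 27.7 and K on the −x side, so K = (-27.700, 0.0000). Since A1 is tangent to WK there, ZK ⟂ WK, so Z = K + (0, -12.9) = (-27.700, -12.900). Since ZA ⟂ AN (tangency), |ZN| = √(12.9² + 20.8²) = 24.475 regardless of where A sits on A1. So N lies on both circle(W, 43.98) and circle(Z, 24.475); the below-WK intersection is N = (-23.702, -37.047). A is the foot of the tangent from N: A = (-37.405, -21.399).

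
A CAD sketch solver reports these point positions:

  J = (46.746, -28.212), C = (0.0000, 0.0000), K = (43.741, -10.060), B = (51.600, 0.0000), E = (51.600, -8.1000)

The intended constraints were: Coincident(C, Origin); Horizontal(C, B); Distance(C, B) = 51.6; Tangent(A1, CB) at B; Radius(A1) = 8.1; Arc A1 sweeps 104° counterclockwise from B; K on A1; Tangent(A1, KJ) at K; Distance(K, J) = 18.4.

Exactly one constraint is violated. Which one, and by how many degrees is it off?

Tangent(A1, KJ) at K — off by 4.60°.

C = (0.00, 0.00) ✓; C.y = 0.00, B.y = 0.00 ✓; |CB| = 51.60 ✓; ∠(EB, BC) = 90.00° ✓; |EB| = 8.100 ✓; bearing(E→K) − bearing(E→B) = 104.0° ✓; |EK| = 8.100 ✓; ∠(EK, KJ) = 94.60° ✗; |KJ| = 18.40 ✓.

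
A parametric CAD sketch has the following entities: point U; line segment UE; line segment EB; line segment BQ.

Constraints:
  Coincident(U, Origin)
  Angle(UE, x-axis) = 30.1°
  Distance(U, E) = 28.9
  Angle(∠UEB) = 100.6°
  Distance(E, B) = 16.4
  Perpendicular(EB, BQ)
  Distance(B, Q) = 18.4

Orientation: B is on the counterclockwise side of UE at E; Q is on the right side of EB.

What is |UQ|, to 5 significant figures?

51.599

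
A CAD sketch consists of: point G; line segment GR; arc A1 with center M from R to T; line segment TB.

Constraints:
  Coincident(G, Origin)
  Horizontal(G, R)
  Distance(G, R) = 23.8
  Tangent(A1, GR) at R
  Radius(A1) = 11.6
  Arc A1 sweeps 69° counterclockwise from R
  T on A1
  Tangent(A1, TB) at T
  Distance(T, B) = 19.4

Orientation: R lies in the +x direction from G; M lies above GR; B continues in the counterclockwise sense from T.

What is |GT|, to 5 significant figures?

35.420

A1 meets GR tangentially, so MR is at right angles to GR, so M = R + (0, 11.6) = (23.800, 11.600). On A1, R sits at bearing -90° from M; a 69° counterclockwise sweep puts T at bearing -21°, so T = M + 11.6·(cos -21°, sin -21°) = (34.630, 7.4429). Then |GT| = |T − G| = 35.420.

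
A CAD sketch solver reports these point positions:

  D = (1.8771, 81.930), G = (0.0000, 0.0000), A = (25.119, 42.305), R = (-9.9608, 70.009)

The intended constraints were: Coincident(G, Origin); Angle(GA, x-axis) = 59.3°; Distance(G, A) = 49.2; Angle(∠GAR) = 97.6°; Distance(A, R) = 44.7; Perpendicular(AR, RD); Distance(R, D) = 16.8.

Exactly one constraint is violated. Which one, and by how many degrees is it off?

Perpendicular(AR, RD) — off by 6.50°.

G = (0.00, 0.00) ✓; GA at 59.30° ✓; |GA| = 49.20 ✓; ∠GAR = 97.60° ✓; |AR| = 44.70 ✓; ∠(AR, RD) = 96.50° ✗; |RD| = 16.80 ✓.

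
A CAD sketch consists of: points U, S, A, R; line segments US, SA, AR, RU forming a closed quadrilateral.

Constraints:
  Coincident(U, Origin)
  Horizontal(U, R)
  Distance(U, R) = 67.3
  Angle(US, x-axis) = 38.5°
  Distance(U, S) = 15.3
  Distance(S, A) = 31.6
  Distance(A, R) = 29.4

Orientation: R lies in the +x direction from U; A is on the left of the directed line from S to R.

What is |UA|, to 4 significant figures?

45.84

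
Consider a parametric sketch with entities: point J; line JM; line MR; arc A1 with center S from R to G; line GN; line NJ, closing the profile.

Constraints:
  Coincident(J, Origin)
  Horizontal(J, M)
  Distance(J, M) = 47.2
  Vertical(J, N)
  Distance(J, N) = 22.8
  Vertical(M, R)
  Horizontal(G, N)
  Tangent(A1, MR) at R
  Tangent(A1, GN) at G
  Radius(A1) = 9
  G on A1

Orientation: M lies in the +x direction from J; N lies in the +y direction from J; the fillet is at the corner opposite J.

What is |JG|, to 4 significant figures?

44.49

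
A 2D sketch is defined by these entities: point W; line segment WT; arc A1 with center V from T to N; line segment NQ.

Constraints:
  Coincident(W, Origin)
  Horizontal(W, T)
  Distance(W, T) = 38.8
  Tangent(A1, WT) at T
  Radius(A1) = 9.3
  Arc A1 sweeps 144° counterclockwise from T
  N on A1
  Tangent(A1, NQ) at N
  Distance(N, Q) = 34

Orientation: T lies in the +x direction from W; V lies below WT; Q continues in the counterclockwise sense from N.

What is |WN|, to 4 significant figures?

37.34

W is at the origin; WT is horizontal with |WT| = 38.8 and T on the +x side, so T = (38.80, 0.000). The tangent condition forces VT to be normal to WT, so V = T + (0, -9.3) = (38.80, -9.300). On A1, T sits at bearing 90° from V; a 144° counterclockwise sweep puts N at bearing 234°, so N = V + 9.3·(cos 234°, sin 234°) = (33.33, -16.82). Then |WN| = |N − W| = 37.34.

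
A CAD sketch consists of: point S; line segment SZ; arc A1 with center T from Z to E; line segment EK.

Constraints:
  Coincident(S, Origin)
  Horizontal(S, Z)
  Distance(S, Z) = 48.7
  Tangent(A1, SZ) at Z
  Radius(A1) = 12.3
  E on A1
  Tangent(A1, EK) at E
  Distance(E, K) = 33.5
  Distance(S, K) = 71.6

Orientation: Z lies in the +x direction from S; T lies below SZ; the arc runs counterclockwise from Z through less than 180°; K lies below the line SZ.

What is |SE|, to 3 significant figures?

41.9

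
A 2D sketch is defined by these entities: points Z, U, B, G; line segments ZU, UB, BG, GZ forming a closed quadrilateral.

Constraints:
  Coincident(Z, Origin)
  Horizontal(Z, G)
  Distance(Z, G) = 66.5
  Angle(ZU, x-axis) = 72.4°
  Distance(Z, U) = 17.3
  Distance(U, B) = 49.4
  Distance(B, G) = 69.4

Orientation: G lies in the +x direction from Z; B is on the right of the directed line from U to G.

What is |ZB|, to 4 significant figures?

33.35

Checks: |UB| = 49.40 ✓; |BG| = 69.40 ✓.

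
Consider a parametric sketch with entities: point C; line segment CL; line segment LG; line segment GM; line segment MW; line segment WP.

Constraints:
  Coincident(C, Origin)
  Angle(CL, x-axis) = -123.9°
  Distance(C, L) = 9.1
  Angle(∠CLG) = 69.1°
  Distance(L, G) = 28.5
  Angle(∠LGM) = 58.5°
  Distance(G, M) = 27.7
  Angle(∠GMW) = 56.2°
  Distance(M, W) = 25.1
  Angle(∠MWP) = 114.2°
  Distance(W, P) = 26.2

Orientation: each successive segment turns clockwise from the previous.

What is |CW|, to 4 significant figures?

7.692

∠LGM = 58.5° gives GM at 3.700° from the x-axis; with |GM| = 27.7, M = (6.138, 17.52). ∠GMW = 56.2° gives MW at -120.1° from the x-axis; with |MW| = 25.1, W = (-6.449, -4.192). Then |CW| = |W − C| = 7.692.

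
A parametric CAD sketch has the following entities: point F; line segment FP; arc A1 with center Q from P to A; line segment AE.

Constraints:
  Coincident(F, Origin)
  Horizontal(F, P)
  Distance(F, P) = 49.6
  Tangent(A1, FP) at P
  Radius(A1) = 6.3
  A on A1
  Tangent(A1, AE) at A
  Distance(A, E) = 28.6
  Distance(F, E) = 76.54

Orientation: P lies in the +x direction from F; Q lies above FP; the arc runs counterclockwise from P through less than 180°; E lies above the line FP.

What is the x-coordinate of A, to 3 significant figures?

54.5

Checks: ∠(QP, PF) = 90.00° ✓; |QP| = 6.300 ✓; |QA| = 6.300 ✓; ∠(QA, AE) = 90.00° ✓; |AE| = 28.60 ✓; |FE| = 76.54 ✓.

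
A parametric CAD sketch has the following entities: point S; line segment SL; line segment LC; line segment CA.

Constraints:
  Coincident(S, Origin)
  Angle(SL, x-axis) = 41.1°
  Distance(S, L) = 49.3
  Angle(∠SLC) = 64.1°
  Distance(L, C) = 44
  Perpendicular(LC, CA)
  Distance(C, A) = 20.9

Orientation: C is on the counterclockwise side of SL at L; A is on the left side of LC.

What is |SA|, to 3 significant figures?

32.5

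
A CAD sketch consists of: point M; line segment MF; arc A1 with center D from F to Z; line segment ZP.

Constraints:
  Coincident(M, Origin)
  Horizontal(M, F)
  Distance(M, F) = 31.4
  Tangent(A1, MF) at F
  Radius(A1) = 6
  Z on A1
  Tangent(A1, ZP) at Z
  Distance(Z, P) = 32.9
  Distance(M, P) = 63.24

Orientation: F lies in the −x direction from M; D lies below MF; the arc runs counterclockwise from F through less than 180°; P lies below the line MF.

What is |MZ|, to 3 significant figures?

36.1

M is at the origin; M and F share the same y with |MF| = 31.4 and F on the −x side, so F = (-31.4, 0.00). Since A1 is tangent to MF there, DF ⟂ MF, so D = F + (0, -6) = (-31.4, -6.00). Since DZ ⟂ ZP (tangency), |DP| = √(6.0² + 32.9²) = 33.4 regardless of where Z sits on A1. So P lies on both circle(M, 63.24) and circle(D, 33.4); the below-MF intersection is P = (-56.9, -27.7). Z is the foot of the tangent from P: Z = (-36.0, -2.21).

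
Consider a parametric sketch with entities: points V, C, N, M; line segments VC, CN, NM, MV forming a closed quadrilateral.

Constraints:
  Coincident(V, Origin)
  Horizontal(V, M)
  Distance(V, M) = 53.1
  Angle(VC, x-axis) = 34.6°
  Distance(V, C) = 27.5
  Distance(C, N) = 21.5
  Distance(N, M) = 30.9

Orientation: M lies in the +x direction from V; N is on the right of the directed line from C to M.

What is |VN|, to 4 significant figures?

23.51

Checks: |CN| = 21.50 ✓; |NM| = 30.90 ✓.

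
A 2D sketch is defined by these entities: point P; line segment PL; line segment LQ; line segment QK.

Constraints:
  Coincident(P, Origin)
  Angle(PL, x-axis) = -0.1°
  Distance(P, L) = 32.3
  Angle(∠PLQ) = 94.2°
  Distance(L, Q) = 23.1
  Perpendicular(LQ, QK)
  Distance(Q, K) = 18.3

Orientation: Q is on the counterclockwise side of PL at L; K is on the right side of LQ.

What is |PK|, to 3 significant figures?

56.6

∠PLQ = 94.2°, so LQ runs at -0.1° + (180° − 94.2°) = 85.7° from the x-axis; with |LQ| = 23.1, Q = L + 23.1·(cos 85.7°, sin 85.7°) = (34.0, 23.0). LQ is perpendicular to QK; with |QK| = 18.3 on the right of LQ, K = Q + 18.3·(0.997, -0.0750) = (52.3, 21.6). Then |PK| = |K − P| = 56.6.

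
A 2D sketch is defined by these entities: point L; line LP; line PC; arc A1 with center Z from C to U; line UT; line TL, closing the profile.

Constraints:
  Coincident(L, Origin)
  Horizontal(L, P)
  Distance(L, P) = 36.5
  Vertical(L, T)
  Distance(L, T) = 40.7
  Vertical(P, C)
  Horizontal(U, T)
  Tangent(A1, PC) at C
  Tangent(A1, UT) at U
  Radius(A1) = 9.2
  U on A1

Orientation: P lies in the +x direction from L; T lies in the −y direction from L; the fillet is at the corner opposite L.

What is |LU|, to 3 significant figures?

49.0

The virtual corner opposite L is at (36.5, -40.7). Since A1 is tangent to PC there, ZC ⟂ PC and A1 meets UT tangentially, so ZU is at right angles to UT, with radius 9.2, so the center Z sits 9.2 in from both sides at Z = (27.3, -31.5). That places the tangent points at C = (36.5, -31.5) on PC and U = (27.3, -40.7) on UT. Then |LU| = |U − L| = 49.0.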